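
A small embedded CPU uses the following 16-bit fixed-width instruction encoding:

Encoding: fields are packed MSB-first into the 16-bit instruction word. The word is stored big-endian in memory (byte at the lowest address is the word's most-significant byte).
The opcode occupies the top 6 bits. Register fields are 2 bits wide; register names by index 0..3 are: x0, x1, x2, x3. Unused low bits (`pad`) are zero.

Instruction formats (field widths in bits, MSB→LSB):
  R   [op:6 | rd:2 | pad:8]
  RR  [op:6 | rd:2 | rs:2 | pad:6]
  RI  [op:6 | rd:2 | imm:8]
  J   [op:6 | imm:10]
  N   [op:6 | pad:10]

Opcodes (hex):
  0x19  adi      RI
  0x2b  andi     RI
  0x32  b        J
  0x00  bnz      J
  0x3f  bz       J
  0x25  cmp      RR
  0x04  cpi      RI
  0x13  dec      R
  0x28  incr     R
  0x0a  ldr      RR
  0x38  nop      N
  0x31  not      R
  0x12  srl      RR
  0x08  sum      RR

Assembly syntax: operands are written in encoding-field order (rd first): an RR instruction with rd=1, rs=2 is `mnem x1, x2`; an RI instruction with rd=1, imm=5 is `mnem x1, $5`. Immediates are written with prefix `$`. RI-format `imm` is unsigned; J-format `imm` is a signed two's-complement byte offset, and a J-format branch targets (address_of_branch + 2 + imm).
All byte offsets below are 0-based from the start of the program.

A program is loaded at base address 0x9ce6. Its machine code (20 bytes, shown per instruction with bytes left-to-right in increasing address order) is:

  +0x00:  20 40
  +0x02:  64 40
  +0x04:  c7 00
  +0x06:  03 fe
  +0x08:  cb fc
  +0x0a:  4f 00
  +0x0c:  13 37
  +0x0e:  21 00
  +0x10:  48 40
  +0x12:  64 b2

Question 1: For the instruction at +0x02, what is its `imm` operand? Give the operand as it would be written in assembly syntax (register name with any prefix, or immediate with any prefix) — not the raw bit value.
[02] 64 40 → 0x6440
  op=0x6440>>10=0x19 ⇒ adi (RI)
  rd@[9:8]=0x0 ⇒ x0
  imm@[7:0]=0x40 ⇒ $64

$64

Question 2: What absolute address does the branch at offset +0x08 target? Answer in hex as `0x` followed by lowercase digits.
off 0x08: read cb fc as big → 0xcbfc
  opcode bits[15:10]=0x32: b/J
  imm: (w>>0)&0x3ff=0x3fc (s10→-4) → $-4
  target = base 0x9ce6 + off 0x08 + 2 + imm -4 = 0x9cec

0x9cec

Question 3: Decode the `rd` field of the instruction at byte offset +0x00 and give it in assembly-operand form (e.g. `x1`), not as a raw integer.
[00] 20 40 → 0x2040
  top 6b → 0x8 → sum [RR]
  rd@[9:8]=0x0 ⇒ x0
  rs@[7:6]=0x1 ⇒ x1

x0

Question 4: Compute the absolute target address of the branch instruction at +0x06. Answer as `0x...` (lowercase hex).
+0x06: 03 fe ⇒ word 0x03fe (big)
  op=0x03fe>>10=0x0 ⇒ bnz (J)
  [9:0] imm=1022 (s10→-2) = $-2
  target = base 0x9ce6 + off 0x06 + 2 + imm -2 = 0x9cec

0x9cec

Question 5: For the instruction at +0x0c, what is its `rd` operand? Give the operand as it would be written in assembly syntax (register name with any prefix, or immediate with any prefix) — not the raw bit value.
@+0c  big-endian(13 37) = 0x1337
  top 6b → 0x4 → cpi [RI]
  rd@[9:8]=0x3 ⇒ x3
  imm@[7:0]=0x37 ⇒ $55

x3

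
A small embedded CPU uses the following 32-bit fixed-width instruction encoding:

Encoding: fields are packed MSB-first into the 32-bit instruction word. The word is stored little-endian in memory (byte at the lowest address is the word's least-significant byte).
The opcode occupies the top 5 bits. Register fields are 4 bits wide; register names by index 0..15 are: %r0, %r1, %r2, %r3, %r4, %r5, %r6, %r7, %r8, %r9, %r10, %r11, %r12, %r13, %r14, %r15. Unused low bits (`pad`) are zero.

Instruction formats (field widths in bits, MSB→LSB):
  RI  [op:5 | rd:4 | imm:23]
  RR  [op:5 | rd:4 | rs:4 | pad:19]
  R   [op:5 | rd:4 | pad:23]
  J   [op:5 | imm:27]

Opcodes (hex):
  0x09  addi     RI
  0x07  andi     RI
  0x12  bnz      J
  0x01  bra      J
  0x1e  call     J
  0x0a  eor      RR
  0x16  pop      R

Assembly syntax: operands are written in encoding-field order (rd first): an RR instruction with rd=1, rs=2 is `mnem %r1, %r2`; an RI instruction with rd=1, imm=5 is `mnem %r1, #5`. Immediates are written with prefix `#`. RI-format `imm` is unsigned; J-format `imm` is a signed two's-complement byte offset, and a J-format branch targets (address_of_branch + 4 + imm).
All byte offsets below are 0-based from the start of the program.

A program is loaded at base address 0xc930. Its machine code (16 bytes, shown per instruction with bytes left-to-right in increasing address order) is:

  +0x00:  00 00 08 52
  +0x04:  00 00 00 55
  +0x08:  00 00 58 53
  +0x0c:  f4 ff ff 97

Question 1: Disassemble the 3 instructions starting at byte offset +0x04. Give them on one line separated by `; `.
eor %r10, %r0; eor %r6, %r11; bnz #-12

+0x04: 00 00 00 55 ⇒ word 0x55000000 (little)
  top 5b → 0xa → eor [RR]
  rd: (w>>23)&0xf=0xa → %r10
  rs: (w>>19)&0xf=0x0 → %r0
+0x08: 00 00 58 53 ⇒ word 0x53580000 (little)
  top 5b → 0xa → eor [RR]
  rd: (w>>23)&0xf=0x6 → %r6
  rs: (w>>19)&0xf=0xb → %r11
+0x0c: f4 ff ff 97 ⇒ word 0x97fffff4 (little)
  top 5b → 0x12 → bnz [J]
  imm: (w>>0)&0x7ffffff=0x7fffff4 (s27→-12) → #-12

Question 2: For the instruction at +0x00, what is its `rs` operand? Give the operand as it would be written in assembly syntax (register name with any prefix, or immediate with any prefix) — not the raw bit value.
@+00  little-endian(00 00 08 52) = 0x52080000
  top 5b → 0xa → eor [RR]
  [26:23] rd=4 = %r4
  [22:19] rs=1 = %r1

%r1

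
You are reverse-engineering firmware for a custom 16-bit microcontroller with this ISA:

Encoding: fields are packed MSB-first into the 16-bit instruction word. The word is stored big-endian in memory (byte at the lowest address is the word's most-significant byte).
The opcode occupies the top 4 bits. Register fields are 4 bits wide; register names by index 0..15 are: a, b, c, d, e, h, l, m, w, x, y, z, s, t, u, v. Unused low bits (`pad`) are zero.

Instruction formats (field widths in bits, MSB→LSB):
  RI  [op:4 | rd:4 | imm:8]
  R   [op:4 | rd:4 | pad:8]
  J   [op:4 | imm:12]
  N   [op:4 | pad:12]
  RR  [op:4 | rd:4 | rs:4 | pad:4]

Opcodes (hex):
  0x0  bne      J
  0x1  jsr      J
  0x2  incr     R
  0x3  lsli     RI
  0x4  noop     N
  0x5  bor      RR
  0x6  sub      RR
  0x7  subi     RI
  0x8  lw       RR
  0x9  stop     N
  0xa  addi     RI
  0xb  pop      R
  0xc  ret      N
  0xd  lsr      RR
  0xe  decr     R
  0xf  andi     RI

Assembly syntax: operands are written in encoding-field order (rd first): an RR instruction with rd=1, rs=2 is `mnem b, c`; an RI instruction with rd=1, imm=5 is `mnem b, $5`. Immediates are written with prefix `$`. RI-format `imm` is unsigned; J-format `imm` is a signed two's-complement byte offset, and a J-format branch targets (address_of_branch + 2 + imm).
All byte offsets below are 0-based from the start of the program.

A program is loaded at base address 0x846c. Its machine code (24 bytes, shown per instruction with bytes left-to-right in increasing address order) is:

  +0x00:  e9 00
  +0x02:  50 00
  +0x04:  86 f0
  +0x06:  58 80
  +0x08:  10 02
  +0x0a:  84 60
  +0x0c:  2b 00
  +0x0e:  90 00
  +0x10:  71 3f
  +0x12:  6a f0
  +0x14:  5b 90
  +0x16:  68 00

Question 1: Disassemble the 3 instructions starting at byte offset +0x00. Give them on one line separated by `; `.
+0x00: e9 00 ⇒ word 0xe900 (big)
  op=0xe900>>12=0xe ⇒ decr (R)
  rd: (w>>8)&0xf=0x9 → x
+0x02: 50 00 ⇒ word 0x5000 (big)
  op=0x5000>>12=0x5 ⇒ bor (RR)
  rd: (w>>8)&0xf=0x0 → a
  rs: (w>>4)&0xf=0x0 → a
+0x04: 86 f0 ⇒ word 0x86f0 (big)
  op=0x86f0>>12=0x8 ⇒ lw (RR)
  rd: (w>>8)&0xf=0x6 → l
  rs: (w>>4)&0xf=0xf → v

decr x; bor a, a; lw l, v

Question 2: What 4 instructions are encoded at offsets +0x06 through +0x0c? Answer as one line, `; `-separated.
bor w, w; jsr $2; lw e, l; incr z

[06] 58 80 → 0x5880
  opcode bits[15:12]=0x5: bor/RR
  [11:8] rd=8 = w
  [7:4] rs=8 = w
[08] 10 02 → 0x1002
  opcode bits[15:12]=0x1: jsr/J
  [11:0] imm=2 = $2
[0a] 84 60 → 0x8460
  opcode bits[15:12]=0x8: lw/RR
  [11:8] rd=4 = e
  [7:4] rs=6 = l
[0c] 2b 00 → 0x2b00
  opcode bits[15:12]=0x2: incr/R
  [11:8] rd=11 = z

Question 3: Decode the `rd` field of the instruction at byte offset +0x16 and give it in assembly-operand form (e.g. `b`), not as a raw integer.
w

@+16  big-endian(68 00) = 0x6800
  op=0x6800>>12=0x6 ⇒ sub (RR)
  [11:8] rd=8 = w
  [7:4] rs=0 = a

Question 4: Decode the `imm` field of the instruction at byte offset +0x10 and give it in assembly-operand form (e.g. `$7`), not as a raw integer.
$63

+0x10: 71 3f ⇒ word 0x713f (big)
  top 4b → 0x7 → subi [RI]
  rd@[11:8]=0x1 ⇒ b
  imm@[7:0]=0x3f ⇒ $63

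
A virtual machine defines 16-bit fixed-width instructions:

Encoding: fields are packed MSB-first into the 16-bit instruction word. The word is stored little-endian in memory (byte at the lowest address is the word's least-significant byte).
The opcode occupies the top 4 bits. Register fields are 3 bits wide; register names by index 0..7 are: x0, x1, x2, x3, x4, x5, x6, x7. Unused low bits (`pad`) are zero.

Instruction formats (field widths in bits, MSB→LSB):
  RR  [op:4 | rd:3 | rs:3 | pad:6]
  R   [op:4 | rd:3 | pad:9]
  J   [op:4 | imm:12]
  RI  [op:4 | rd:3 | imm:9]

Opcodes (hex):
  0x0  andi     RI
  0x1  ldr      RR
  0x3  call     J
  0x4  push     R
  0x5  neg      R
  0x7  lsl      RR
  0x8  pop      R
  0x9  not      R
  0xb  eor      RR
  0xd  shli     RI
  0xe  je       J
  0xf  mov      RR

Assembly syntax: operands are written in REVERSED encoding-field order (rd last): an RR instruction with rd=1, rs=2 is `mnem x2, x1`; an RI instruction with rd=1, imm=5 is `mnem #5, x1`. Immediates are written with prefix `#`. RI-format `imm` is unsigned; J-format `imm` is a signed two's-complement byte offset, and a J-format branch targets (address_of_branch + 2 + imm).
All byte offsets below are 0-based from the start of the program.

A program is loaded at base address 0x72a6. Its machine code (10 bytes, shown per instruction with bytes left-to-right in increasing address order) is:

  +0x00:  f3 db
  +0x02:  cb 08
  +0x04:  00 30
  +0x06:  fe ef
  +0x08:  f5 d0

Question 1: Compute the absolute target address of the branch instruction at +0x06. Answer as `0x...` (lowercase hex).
+0x06: fe ef ⇒ word 0xeffe (little)
  top 4b → 0xe → je [J]
  imm@[11:0]=0xffe (s12→-2) ⇒ #-2
  target = base 0x72a6 + off 0x06 + 2 + imm -2 = 0x72ac

0x72ac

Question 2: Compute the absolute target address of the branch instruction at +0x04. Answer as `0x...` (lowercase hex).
[04] 00 30 → 0x3000
  top 4b → 0x3 → call [J]
  imm: (w>>0)&0xfff=0x0 → #0
  target = base 0x72a6 + off 0x04 + 2 + imm 0 = 0x72ac

0x72ac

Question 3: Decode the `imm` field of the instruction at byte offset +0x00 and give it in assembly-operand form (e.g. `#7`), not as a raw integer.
@+00  little-endian(f3 db) = 0xdbf3
  op=0xdbf3>>12=0xd ⇒ shli (RI)
  rd: (w>>9)&0x7=0x5 → x5
  imm: (w>>0)&0x1ff=0x1f3 → #499

#499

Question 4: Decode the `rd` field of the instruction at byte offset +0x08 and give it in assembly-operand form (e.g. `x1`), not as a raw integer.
x0

[08] f5 d0 → 0xd0f5
  top 4b → 0xd → shli [RI]
  rd: (w>>9)&0x7=0x0 → x0
  imm: (w>>0)&0x1ff=0xf5 → #245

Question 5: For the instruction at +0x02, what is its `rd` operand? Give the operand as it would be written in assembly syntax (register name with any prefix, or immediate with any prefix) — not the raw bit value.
x4

+0x02: cb 08 ⇒ word 0x08cb (little)
  op=0x08cb>>12=0x0 ⇒ andi (RI)
  rd@[11:9]=0x4 ⇒ x4
  imm@[8:0]=0xcb ⇒ #203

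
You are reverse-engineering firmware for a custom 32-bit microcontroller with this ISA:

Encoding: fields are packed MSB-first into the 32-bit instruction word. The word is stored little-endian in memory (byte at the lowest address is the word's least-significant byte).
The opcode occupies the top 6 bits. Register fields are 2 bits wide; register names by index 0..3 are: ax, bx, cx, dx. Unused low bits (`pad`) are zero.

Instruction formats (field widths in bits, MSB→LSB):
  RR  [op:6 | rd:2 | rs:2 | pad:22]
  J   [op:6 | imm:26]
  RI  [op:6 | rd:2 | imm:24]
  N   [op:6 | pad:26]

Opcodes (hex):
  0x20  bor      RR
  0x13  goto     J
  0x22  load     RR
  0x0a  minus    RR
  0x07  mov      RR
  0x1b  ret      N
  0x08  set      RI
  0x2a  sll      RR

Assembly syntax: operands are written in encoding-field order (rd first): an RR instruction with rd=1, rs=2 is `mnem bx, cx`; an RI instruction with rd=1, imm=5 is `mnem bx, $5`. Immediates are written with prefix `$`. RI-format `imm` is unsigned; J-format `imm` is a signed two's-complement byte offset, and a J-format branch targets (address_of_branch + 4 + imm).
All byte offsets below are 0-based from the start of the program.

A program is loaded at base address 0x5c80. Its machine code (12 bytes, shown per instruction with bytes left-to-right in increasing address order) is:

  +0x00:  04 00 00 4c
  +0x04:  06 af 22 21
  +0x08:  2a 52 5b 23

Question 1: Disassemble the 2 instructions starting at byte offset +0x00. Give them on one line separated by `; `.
goto $4; set bx, $2273030

[00] 04 00 00 4c → 0x4c000004
  opcode bits[31:26]=0x13: goto/J
  imm: (w>>0)&0x3ffffff=0x4 → $4
[04] 06 af 22 21 → 0x2122af06
  opcode bits[31:26]=0x8: set/RI
  rd: (w>>24)&0x3=0x1 → bx
  imm: (w>>0)&0xffffff=0x22af06 → $2273030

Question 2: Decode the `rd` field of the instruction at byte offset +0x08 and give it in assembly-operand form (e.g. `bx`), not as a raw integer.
[08] 2a 52 5b 23 → 0x235b522a
  top 6b → 0x8 → set [RI]
  rd@[25:24]=0x3 ⇒ dx
  imm@[23:0]=0x5b522a ⇒ $5984810

dx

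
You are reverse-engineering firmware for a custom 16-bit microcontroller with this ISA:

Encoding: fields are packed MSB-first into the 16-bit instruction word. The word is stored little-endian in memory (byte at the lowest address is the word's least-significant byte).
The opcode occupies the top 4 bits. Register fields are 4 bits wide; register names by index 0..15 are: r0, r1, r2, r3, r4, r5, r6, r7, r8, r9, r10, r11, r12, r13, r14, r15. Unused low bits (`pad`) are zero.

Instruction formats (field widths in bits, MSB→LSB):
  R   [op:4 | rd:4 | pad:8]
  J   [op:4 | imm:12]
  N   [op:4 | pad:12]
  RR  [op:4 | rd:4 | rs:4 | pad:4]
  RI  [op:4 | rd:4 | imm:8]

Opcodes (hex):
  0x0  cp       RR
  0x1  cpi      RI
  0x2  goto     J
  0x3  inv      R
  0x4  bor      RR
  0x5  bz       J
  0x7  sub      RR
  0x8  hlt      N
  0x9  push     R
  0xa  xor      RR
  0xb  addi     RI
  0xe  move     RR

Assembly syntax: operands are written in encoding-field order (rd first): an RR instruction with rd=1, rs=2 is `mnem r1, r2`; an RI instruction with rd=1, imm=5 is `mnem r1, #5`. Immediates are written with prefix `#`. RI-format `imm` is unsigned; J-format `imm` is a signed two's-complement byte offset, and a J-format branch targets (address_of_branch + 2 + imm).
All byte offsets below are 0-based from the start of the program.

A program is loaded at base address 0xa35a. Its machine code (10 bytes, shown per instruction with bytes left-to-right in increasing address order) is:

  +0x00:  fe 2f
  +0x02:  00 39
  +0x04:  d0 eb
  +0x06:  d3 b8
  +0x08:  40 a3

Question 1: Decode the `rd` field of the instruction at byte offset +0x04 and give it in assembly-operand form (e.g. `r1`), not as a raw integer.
r11

+0x04: d0 eb ⇒ word 0xebd0 (little)
  opcode bits[15:12]=0xe: move/RR
  rd@[11:8]=0xb ⇒ r11
  rs@[7:4]=0xd ⇒ r13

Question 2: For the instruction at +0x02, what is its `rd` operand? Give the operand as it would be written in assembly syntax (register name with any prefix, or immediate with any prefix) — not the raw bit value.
r9

[02] 00 39 → 0x3900
  top 4b → 0x3 → inv [R]
  rd: (w>>8)&0xf=0x9 → r9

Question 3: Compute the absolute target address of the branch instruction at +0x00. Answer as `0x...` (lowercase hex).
[00] fe 2f → 0x2ffe
  top 4b → 0x2 → goto [J]
  [11:0] imm=4094 (s12→-2) = #-2
  target = base 0xa35a + off 0x00 + 2 + imm -2 = 0xa35a

0xa35a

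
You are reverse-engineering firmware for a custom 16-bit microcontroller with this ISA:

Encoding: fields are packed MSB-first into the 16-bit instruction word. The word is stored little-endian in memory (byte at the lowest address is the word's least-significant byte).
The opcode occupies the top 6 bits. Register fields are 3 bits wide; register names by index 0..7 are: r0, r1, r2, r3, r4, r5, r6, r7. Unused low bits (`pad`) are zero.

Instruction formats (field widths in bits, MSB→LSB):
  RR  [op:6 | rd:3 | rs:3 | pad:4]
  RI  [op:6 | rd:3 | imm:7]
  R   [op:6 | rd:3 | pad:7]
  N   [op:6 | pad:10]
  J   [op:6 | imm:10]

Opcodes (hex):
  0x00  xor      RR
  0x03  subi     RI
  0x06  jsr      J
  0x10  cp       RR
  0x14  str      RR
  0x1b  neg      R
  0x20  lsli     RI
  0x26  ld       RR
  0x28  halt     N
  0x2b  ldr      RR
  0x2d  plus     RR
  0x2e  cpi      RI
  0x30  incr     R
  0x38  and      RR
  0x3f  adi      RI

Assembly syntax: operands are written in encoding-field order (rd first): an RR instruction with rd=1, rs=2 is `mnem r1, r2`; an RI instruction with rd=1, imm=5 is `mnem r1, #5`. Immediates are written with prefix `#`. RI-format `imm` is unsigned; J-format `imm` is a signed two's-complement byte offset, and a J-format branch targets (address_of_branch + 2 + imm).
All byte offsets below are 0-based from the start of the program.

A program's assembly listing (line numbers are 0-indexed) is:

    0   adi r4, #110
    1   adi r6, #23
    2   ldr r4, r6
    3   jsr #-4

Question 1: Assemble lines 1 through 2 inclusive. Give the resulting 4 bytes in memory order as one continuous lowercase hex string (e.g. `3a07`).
1. adi fields op=0x3f:6|rd=6:3|imm=23:7 → word ff17h → 17 ff
2. ldr fields op=0x2b:6|rd=4:3|rs=6:3|pad=0:4 → word ae60h → 60 ae

17ff60ae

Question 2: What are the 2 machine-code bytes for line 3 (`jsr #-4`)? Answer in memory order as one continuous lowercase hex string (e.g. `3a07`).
L3: jsr op=0x6:6|imm=-4:10 ⇒ 0x1bfc ⇒ little fc 1b

fc1b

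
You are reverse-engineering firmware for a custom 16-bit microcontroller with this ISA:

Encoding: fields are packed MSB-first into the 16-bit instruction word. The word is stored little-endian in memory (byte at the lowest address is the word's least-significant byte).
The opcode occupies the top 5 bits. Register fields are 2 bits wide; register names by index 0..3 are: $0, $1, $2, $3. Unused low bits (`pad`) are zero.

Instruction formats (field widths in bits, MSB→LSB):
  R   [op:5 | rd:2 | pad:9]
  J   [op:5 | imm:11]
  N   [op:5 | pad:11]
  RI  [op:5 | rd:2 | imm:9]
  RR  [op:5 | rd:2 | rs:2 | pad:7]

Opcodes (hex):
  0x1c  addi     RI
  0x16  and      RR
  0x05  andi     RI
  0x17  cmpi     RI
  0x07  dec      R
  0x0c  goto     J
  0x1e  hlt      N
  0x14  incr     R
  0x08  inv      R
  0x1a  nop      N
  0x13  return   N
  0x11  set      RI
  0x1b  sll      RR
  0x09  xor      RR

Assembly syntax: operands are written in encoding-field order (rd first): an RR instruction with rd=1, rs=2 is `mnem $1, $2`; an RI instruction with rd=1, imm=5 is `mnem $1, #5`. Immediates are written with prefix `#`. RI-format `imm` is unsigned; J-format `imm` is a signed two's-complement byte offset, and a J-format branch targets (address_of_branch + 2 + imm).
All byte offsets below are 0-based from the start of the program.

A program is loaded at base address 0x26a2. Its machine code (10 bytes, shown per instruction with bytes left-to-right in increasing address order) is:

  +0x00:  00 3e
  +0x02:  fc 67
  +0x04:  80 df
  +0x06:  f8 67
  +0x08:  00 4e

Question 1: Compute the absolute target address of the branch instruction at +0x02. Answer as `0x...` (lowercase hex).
[02] fc 67 → 0x67fc
  op=0x67fc>>11=0xc ⇒ goto (J)
  imm@[10:0]=0x7fc (s11→-4) ⇒ #-4
  target = base 0x26a2 + off 0x02 + 2 + imm -4 = 0x26a2

0x26a2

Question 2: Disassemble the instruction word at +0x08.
off 0x08: read 00 4e as little → 0x4e00
  top 5b → 0x9 → xor [RR]
  [10:9] rd=3 = $3
  [8:7] rs=0 = $0

xor $3, $0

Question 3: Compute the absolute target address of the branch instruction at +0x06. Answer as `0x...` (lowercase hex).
+0x06: f8 67 ⇒ word 0x67f8 (little)
  top 5b → 0xc → goto [J]
  imm@[10:0]=0x7f8 (s11→-8) ⇒ #-8
  target = base 0x26a2 + off 0x06 + 2 + imm -8 = 0x26a2

0x26a2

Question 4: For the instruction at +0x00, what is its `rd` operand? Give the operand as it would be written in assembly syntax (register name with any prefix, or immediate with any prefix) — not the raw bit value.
+0x00: 00 3e ⇒ word 0x3e00 (little)
  opcode bits[15:11]=0x7: dec/R
  rd: (w>>9)&0x3=0x3 → $3

$3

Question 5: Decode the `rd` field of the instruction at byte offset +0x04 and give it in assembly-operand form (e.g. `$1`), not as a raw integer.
+0x04: 80 df ⇒ word 0xdf80 (little)
  opcode bits[15:11]=0x1b: sll/RR
  [10:9] rd=3 = $3
  [8:7] rs=3 = $3

$3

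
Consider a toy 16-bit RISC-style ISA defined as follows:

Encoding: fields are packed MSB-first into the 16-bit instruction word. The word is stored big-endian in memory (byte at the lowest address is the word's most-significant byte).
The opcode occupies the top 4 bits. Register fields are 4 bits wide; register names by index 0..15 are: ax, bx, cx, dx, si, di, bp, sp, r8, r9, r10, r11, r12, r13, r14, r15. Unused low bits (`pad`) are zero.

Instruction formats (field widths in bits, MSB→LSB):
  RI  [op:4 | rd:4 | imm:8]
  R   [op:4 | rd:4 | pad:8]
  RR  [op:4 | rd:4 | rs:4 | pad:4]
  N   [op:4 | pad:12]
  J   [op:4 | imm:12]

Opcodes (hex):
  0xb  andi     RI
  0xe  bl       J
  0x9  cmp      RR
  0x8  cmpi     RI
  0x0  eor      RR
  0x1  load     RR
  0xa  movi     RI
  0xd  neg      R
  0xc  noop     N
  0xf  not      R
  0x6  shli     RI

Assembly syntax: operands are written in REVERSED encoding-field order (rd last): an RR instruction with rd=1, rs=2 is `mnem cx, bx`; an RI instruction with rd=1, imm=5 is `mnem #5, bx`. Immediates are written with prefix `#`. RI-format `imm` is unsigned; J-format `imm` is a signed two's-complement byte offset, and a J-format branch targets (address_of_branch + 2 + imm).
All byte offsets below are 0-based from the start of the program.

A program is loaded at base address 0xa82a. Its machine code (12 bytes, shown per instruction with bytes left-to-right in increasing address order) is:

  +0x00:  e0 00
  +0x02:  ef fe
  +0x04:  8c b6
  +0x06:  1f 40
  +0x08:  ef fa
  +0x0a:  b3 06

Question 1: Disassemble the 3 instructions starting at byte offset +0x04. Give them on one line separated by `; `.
[04] 8c b6 → 0x8cb6
  top 4b → 0x8 → cmpi [RI]
  rd: (w>>8)&0xf=0xc → r12
  imm: (w>>0)&0xff=0xb6 → #182
[06] 1f 40 → 0x1f40
  top 4b → 0x1 → load [RR]
  rd: (w>>8)&0xf=0xf → r15
  rs: (w>>4)&0xf=0x4 → si
[08] ef fa → 0xeffa
  top 4b → 0xe → bl [J]
  imm: (w>>0)&0xfff=0xffa (s12→-6) → #-6

cmpi #182, r12; load si, r15; bl #-6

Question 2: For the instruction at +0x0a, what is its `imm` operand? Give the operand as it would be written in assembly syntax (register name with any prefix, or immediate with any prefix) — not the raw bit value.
+0x0a: b3 06 ⇒ word 0xb306 (big)
  top 4b → 0xb → andi [RI]
  rd: (w>>8)&0xf=0x3 → dx
  imm: (w>>0)&0xff=0x6 → #6

#6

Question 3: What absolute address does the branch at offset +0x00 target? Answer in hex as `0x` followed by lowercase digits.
0xa82c

[00] e0 00 → 0xe000
  top 4b → 0xe → bl [J]
  [11:0] imm=0 = #0
  target = base 0xa82a + off 0x00 + 2 + imm 0 = 0xa82c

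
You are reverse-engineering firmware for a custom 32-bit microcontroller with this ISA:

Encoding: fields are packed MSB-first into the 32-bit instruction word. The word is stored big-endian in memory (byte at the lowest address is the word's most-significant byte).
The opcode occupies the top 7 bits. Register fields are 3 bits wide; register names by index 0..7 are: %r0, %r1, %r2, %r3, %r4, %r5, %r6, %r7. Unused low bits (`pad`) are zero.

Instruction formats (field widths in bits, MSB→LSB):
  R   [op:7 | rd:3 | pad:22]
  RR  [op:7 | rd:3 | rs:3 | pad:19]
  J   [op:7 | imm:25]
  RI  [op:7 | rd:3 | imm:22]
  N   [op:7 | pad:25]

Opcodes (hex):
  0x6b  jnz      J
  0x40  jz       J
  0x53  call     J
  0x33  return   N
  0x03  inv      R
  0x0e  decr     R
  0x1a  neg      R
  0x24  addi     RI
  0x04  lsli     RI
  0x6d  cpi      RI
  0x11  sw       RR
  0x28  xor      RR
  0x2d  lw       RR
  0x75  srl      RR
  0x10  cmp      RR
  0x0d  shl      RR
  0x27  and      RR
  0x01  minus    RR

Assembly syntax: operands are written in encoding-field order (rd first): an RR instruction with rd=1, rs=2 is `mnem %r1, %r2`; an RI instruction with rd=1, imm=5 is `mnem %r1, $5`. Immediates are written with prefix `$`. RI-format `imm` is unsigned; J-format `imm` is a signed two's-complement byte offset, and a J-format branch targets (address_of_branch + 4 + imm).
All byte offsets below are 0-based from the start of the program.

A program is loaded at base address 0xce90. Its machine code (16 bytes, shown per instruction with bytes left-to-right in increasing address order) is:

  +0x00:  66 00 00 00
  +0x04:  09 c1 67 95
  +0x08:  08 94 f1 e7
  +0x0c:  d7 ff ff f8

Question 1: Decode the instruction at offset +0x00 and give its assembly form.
return

[00] 66 00 00 00 → 0x66000000
  opcode bits[31:25]=0x33: return/N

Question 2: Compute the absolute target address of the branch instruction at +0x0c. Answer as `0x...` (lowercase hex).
0xce98

[0c] d7 ff ff f8 → 0xd7fffff8
  top 7b → 0x6b → jnz [J]
  [24:0] imm=33554424 (s25→-8) = $-8
  target = base 0xce90 + off 0x0c + 4 + imm -8 = 0xce98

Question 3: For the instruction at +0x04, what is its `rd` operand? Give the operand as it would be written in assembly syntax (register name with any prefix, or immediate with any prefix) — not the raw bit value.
%r7

+0x04: 09 c1 67 95 ⇒ word 0x09c16795 (big)
  opcode bits[31:25]=0x4: lsli/RI
  rd: (w>>22)&0x7=0x7 → %r7
  imm: (w>>0)&0x3fffff=0x16795 → $92053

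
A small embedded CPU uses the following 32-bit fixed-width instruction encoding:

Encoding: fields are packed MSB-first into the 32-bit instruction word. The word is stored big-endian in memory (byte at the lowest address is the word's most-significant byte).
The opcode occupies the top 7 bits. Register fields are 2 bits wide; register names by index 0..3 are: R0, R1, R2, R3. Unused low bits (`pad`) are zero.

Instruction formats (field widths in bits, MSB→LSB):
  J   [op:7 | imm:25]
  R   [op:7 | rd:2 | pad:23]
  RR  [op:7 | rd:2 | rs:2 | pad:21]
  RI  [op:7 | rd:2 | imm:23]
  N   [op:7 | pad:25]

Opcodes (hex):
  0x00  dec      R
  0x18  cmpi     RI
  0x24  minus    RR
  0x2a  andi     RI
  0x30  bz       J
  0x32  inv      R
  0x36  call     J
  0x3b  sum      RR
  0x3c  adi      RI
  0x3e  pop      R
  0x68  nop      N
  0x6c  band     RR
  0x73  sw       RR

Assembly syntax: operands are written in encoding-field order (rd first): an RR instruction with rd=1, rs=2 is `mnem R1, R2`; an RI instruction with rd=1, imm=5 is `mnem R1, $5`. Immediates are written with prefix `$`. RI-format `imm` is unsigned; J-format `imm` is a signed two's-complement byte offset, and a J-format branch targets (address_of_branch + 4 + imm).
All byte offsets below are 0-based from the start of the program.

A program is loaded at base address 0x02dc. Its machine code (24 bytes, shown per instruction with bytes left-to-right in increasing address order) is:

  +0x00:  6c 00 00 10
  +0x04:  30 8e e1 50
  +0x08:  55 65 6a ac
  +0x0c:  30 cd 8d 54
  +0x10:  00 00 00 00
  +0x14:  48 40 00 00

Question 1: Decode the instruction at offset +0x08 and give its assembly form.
andi R2, $6646444

@+08  big-endian(55 65 6a ac) = 0x55656aac
  op=0x55656aac>>25=0x2a ⇒ andi (RI)
  rd: (w>>23)&0x3=0x2 → R2
  imm: (w>>0)&0x7fffff=0x656aac → $6646444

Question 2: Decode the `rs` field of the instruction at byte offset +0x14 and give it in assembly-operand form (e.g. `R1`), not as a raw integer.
R2

@+14  big-endian(48 40 00 00) = 0x48400000
  opcode bits[31:25]=0x24: minus/RR
  [24:23] rd=0 = R0
  [22:21] rs=2 = R2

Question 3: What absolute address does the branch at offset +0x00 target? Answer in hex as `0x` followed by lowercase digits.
[00] 6c 00 00 10 → 0x6c000010
  op=0x6c000010>>25=0x36 ⇒ call (J)
  imm@[24:0]=0x10 ⇒ $16
  target = base 0x02dc + off 0x00 + 4 + imm 16 = 0x02f0

0x02f0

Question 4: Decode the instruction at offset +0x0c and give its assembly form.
cmpi R1, $5082452

+0x0c: 30 cd 8d 54 ⇒ word 0x30cd8d54 (big)
  op=0x30cd8d54>>25=0x18 ⇒ cmpi (RI)
  [24:23] rd=1 = R1
  [22:0] imm=5082452 = $5082452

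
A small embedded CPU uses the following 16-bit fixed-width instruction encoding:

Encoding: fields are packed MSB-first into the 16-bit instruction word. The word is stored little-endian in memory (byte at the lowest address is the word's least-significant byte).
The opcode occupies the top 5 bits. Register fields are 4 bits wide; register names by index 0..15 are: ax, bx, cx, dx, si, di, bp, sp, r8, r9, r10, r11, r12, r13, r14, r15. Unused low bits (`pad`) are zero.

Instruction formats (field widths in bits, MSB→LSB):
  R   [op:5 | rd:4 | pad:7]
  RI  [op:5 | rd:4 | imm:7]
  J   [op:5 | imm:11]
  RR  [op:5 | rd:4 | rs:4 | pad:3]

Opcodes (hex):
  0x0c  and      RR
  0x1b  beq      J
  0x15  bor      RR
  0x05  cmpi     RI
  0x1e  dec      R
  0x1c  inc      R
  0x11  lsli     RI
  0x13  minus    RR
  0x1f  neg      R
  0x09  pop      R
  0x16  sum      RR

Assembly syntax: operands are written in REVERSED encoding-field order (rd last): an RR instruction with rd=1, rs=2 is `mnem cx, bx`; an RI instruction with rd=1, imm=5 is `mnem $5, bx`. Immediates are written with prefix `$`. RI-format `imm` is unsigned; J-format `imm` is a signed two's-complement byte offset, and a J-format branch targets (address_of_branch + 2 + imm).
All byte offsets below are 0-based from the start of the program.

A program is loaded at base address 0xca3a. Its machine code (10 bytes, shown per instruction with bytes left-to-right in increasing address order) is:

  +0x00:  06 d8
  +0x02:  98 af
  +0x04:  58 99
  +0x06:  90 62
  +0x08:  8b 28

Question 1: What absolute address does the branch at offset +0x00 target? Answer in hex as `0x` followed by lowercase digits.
+0x00: 06 d8 ⇒ word 0xd806 (little)
  top 5b → 0x1b → beq [J]
  imm@[10:0]=0x6 ⇒ $6
  target = base 0xca3a + off 0x00 + 2 + imm 6 = 0xca42

0xca42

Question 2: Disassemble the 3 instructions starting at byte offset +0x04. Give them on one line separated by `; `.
minus r11, cx; and cx, di; cmpi $11, bx

+0x04: 58 99 ⇒ word 0x9958 (little)
  top 5b → 0x13 → minus [RR]
  rd@[10:7]=0x2 ⇒ cx
  rs@[6:3]=0xb ⇒ r11
+0x06: 90 62 ⇒ word 0x6290 (little)
  top 5b → 0xc → and [RR]
  rd@[10:7]=0x5 ⇒ di
  rs@[6:3]=0x2 ⇒ cx
+0x08: 8b 28 ⇒ word 0x288b (little)
  top 5b → 0x5 → cmpi [RI]
  rd@[10:7]=0x1 ⇒ bx
  imm@[6:0]=0xb ⇒ $11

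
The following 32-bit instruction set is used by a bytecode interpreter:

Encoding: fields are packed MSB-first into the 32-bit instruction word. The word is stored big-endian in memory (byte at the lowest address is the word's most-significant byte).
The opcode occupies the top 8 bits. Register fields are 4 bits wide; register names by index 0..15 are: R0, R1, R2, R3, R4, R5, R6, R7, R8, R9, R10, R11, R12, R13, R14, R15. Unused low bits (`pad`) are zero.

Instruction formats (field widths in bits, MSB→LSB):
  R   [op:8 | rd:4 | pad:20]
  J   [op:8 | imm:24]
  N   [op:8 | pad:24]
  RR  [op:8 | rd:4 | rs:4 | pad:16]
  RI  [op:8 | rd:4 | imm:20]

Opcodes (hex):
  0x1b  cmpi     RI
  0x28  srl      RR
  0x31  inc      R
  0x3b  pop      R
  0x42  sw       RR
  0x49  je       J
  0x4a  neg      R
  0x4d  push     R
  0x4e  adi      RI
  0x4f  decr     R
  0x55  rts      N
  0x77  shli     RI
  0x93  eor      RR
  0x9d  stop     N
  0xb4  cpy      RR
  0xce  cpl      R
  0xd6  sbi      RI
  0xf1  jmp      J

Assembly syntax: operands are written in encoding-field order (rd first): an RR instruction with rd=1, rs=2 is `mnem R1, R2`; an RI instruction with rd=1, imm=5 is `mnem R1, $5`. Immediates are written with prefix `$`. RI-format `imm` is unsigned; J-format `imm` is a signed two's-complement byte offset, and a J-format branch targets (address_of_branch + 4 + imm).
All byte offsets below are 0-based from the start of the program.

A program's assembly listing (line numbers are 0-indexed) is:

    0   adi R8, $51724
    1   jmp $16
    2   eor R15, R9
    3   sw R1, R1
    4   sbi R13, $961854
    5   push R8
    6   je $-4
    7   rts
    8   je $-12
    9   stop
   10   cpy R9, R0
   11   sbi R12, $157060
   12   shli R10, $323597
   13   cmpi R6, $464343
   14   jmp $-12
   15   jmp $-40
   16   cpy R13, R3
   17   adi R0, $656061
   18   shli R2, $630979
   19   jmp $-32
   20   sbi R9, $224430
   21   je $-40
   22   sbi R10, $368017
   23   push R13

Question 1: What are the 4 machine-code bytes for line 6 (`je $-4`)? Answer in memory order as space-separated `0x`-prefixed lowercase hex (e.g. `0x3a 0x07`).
0x49 0xff 0xff 0xfc

6. je fields op=0x49:8|imm=-4:24 → word 49fffffch → 49 ff ff fc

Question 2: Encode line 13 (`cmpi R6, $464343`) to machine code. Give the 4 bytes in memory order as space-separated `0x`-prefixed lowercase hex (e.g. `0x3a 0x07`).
line 13 (cmpi): pack op=0x1b:8|rd=6:4|imm=464343:20 = 0x1b6715d7; big→ 1b 67 15 d7

0x1b 0x67 0x15 0xd7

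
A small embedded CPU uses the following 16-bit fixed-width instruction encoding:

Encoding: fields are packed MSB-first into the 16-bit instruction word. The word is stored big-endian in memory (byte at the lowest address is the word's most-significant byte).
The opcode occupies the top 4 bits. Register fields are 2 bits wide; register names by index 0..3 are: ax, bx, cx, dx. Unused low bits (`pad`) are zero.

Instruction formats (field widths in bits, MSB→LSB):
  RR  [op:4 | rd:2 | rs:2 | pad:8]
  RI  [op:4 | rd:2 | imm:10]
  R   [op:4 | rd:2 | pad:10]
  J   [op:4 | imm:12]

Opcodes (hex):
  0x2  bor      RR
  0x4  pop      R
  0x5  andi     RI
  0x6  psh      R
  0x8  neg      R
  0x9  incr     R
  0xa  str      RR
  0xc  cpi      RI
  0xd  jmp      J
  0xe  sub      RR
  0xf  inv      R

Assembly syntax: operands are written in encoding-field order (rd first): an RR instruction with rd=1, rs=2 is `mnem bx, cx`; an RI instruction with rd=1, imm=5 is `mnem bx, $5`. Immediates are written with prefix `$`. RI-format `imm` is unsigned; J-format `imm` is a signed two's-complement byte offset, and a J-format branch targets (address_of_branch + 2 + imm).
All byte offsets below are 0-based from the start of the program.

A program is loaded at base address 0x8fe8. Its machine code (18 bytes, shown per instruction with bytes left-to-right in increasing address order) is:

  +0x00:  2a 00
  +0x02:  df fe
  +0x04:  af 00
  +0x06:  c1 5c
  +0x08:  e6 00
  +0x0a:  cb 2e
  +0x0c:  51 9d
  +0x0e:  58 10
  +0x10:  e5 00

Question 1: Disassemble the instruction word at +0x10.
@+10  big-endian(e5 00) = 0xe500
  opcode bits[15:12]=0xe: sub/RR
  [11:10] rd=1 = bx
  [9:8] rs=1 = bx

sub bx, bx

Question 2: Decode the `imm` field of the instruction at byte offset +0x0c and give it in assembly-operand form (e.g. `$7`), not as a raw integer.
$413

[0c] 51 9d → 0x519d
  op=0x519d>>12=0x5 ⇒ andi (RI)
  [11:10] rd=0 = ax
  [9:0] imm=413 = $413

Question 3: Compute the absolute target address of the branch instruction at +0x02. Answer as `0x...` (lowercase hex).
0x8fea

[02] df fe → 0xdffe
  top 4b → 0xd → jmp [J]
  [11:0] imm=4094 (s12→-2) = $-2
  target = base 0x8fe8 + off 0x02 + 2 + imm -2 = 0x8fea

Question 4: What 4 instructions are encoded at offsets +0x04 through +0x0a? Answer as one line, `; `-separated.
str dx, dx; cpi ax, $348; sub bx, cx; cpi cx, $814

[04] af 00 → 0xaf00
  top 4b → 0xa → str [RR]
  rd: (w>>10)&0x3=0x3 → dx
  rs: (w>>8)&0x3=0x3 → dx
[06] c1 5c → 0xc15c
  top 4b → 0xc → cpi [RI]
  rd: (w>>10)&0x3=0x0 → ax
  imm: (w>>0)&0x3ff=0x15c → $348
[08] e6 00 → 0xe600
  top 4b → 0xe → sub [RR]
  rd: (w>>10)&0x3=0x1 → bx
  rs: (w>>8)&0x3=0x2 → cx
[0a] cb 2e → 0xcb2e
  top 4b → 0xc → cpi [RI]
  rd: (w>>10)&0x3=0x2 → cx
  imm: (w>>0)&0x3ff=0x32e → $814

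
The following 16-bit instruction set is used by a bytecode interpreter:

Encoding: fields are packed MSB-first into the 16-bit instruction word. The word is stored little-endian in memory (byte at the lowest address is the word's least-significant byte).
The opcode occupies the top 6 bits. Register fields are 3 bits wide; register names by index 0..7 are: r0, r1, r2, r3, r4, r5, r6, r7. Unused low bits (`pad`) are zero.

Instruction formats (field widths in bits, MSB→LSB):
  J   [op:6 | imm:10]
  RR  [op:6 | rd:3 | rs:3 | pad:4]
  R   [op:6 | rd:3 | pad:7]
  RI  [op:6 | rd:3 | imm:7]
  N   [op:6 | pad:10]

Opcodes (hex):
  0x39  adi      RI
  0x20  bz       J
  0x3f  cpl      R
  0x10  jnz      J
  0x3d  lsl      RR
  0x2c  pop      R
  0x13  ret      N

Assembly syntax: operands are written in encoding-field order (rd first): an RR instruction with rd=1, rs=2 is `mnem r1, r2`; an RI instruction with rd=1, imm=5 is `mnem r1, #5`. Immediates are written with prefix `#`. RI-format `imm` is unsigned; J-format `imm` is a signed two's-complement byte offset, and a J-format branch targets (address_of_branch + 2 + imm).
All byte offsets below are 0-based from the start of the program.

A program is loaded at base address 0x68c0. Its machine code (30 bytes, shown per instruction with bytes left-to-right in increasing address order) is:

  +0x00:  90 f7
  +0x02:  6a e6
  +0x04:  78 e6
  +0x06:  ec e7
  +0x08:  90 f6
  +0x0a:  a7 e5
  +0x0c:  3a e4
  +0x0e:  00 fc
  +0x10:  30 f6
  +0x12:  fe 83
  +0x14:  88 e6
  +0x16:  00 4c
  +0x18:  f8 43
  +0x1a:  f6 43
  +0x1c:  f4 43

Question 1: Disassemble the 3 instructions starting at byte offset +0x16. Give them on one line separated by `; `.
ret; jnz #-8; jnz #-10

[16] 00 4c → 0x4c00
  op=0x4c00>>10=0x13 ⇒ ret (N)
[18] f8 43 → 0x43f8
  op=0x43f8>>10=0x10 ⇒ jnz (J)
  imm@[9:0]=0x3f8 (s10→-8) ⇒ #-8
[1a] f6 43 → 0x43f6
  op=0x43f6>>10=0x10 ⇒ jnz (J)
  imm@[9:0]=0x3f6 (s10→-10) ⇒ #-10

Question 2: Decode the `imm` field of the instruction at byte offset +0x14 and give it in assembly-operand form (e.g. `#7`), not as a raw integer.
+0x14: 88 e6 ⇒ word 0xe688 (little)
  op=0xe688>>10=0x39 ⇒ adi (RI)
  rd: (w>>7)&0x7=0x5 → r5
  imm: (w>>0)&0x7f=0x8 → #8

#8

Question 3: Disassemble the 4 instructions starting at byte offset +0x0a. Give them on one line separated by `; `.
adi r3, #39; adi r0, #58; cpl r0; lsl r4, r3

[0a] a7 e5 → 0xe5a7
  op=0xe5a7>>10=0x39 ⇒ adi (RI)
  [9:7] rd=3 = r3
  [6:0] imm=39 = #39
[0c] 3a e4 → 0xe43a
  op=0xe43a>>10=0x39 ⇒ adi (RI)
  [9:7] rd=0 = r0
  [6:0] imm=58 = #58
[0e] 00 fc → 0xfc00
  op=0xfc00>>10=0x3f ⇒ cpl (R)
  [9:7] rd=0 = r0
[10] 30 f6 → 0xf630
  op=0xf630>>10=0x3d ⇒ lsl (RR)
  [9:7] rd=4 = r4
  [6:4] rs=3 = r3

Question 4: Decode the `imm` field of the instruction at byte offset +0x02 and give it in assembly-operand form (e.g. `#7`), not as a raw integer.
#106

[02] 6a e6 → 0xe66a
  opcode bits[15:10]=0x39: adi/RI
  [9:7] rd=4 = r4
  [6:0] imm=106 = #106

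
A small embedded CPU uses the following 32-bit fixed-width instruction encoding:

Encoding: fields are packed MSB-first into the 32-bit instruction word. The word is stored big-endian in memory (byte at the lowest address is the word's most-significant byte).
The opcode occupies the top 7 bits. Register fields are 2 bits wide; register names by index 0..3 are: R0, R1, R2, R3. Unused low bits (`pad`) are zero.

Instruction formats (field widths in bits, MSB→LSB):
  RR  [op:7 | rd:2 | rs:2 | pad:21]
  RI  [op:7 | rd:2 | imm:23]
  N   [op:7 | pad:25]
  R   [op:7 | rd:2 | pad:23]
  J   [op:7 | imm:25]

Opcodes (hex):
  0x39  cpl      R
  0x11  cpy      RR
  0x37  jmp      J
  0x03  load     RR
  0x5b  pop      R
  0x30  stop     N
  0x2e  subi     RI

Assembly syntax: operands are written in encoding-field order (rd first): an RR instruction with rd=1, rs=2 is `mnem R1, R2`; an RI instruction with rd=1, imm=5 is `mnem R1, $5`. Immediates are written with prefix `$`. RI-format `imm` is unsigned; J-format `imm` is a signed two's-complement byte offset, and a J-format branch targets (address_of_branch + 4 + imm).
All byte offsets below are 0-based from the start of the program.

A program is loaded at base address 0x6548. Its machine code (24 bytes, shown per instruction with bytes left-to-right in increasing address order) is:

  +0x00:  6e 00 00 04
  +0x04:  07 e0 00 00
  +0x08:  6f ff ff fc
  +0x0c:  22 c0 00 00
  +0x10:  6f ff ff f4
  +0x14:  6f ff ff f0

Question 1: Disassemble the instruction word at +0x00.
+0x00: 6e 00 00 04 ⇒ word 0x6e000004 (big)
  op=0x6e000004>>25=0x37 ⇒ jmp (J)
  imm: (w>>0)&0x1ffffff=0x4 → $4

jmp $4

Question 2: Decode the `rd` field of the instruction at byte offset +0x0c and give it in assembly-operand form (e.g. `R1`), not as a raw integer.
R1

+0x0c: 22 c0 00 00 ⇒ word 0x22c00000 (big)
  op=0x22c00000>>25=0x11 ⇒ cpy (RR)
  rd@[24:23]=0x1 ⇒ R1
  rs@[22:21]=0x2 ⇒ R2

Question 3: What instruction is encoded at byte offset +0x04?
load R3, R3

@+04  big-endian(07 e0 00 00) = 0x07e00000
  opcode bits[31:25]=0x3: load/RR
  [24:23] rd=3 = R3
  [22:21] rs=3 = R3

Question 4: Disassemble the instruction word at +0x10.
off 0x10: read 6f ff ff f4 as big → 0x6ffffff4
  op=0x6ffffff4>>25=0x37 ⇒ jmp (J)
  imm: (w>>0)&0x1ffffff=0x1fffff4 (s25→-12) → $-12

jmp $-12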